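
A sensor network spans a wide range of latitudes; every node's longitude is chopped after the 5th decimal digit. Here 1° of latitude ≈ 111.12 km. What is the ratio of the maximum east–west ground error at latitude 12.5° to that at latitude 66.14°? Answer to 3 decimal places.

Truncating at 5 decimal places can drop up to a full unit in the last place, so the longitude may be off by as much as 1e-05°.
At 12.5°: 1e-05° × 111120 × cos 12.5° = 1e-05 × 111120 × 0.9763 ≈ 1.0849 m.
Error at 66.14° = 1e-05° × 111120 × cos 66.14° ≈ 1.1112 × 0.4045 = 0.44948 m.
Ratio: 1.0849 / 0.44948 = cos 12.5° / cos 66.14° ≈ 2.4136.

2.414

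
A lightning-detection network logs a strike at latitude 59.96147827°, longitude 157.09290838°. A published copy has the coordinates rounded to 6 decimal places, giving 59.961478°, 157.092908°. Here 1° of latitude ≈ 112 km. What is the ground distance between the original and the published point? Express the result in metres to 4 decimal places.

Δlat = 59.96147827 − 59.961478 = +0.00000027°; Δlon = 157.09290838 − 157.092908 = +0.00000038°.
North–south shift: 0.00000027 × 112000 = 0.03024 m.
East–west at this latitude: 0.00000038° × 112000 × cos 59.9615° ≈ 0.00000038 × 56065.2 = 0.0213048 m.
Distance: √(0.03024² + 0.0213048²) ≈ 0.0369912 m.

0.0370 metres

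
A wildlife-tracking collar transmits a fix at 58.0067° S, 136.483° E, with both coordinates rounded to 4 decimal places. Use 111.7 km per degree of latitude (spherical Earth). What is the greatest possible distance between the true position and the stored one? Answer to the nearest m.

6 m

Rounding to 4 decimal places leaves each coordinate within ±5e-05° of the true value.
Latitude error → 5e-05 × 111700 = 5.585 m along the meridian.
Longitude error → 5e-05 × 111700 × cos 58.0067° = 5e-05 × 111700 × 0.5298 ≈ 2.95905 m.
Worst case both components are at the extreme and orthogonal: √(5.585² + 2.95905²) ≈ 6.32046 m.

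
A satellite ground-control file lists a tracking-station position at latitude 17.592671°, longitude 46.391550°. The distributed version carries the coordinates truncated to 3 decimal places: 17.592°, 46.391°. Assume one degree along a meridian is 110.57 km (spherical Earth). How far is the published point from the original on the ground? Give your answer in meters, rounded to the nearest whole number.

The latitude changed by +0.000671° and the longitude by +0.000550°.
North–south shift: 0.000671 × 110570 = 74.1925 m.
E–W at 17.592°: 0.000550° × 110570 × cos 17.592° = 0.000550 × 110570 × 0.9532 ≈ 57.9694 m.
Distance: √(74.1925² + 57.9694²) ≈ 94.154 m.

94 meters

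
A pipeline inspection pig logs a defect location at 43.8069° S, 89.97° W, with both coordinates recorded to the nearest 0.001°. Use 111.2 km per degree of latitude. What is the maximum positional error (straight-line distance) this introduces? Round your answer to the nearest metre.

69 metres

Rounding to 3 decimal places leaves each coordinate within ±0.0005° of the true value.
Latitude error → 0.0005 × 111200 = 55.6 m along the meridian.
E–W at 43.8069°: 0.0005° × 111200 × cos 43.8069° = 0.0005 × 111200 × 0.7217 ≈ 40.1252 m.
The two errors are perpendicular, so the maximum displacement is √(55.6² + 40.1252²) ≈ 68.5667 m.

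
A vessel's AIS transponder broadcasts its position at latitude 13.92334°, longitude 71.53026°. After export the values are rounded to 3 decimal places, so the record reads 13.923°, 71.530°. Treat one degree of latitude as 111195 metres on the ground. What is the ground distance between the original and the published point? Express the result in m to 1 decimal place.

The latitude changed by +0.00034° and the longitude by +0.00026°.
North–south shift: 0.00034 × 111195 = 37.8063 m.
E–W at 13.923°: 0.00026° × 111195 × cos 13.923° = 0.00026 × 111195 × 0.9706 ≈ 28.0613 m.
Combined displacement = (37.8063² + 28.0613²)^½ ≈ 47.0824 m.

47.1 m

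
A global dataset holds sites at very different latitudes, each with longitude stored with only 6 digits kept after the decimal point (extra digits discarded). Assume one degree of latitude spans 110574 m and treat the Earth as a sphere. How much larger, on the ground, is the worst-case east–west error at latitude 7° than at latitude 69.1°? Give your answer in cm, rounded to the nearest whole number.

Truncating at 6 decimal places can drop up to a full unit in the last place, so the longitude may be off by as much as 1e-06°.
Error at 7° = 1e-06° × 110574 × cos 7° ≈ 0.11057 × 0.9925 = 0.10975 m.
Error at 69.1° = 1e-06° × 110574 × cos 69.1° ≈ 0.11057 × 0.3567 = 0.039446 m.
So the lower-latitude error exceeds the higher by 0.10975 − 0.039446 = 0.070304 m.
That is 0.0703039 m = 7.0304 cm.

7 cm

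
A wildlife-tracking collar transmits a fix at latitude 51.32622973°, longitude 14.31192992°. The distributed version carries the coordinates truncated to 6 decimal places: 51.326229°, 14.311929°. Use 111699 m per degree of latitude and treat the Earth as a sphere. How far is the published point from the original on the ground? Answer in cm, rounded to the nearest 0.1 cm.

10.4 cm

Δlat = 51.32622973 − 51.326229 = +0.00000073°; Δlon = 14.31192992 − 14.311929 = +0.00000092°.
North–south shift: 0.00000073 × 111699 = 0.0815403 m.
East–west at this latitude: 0.00000092° × 111699 × cos 51.3262° ≈ 0.00000092 × 69799.1 = 0.0642151 m.
Distance: √(0.0815403² + 0.0642151²) ≈ 0.10379 m.
That is 0.10379 m = 10.379 cm.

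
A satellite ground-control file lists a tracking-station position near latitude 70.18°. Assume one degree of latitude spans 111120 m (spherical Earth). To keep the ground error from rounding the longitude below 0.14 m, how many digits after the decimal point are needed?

6

At 70.18° one degree of longitude covers 111120 × cos 70.18° ≈ 111120 × 0.3391 ≈ 37677.1 m.
Rounding to N decimal places gives at most 0.5 × 10⁻ᴺ degrees of error, i.e. 0.5 × 10⁻ᴺ × 37677.1 m.
Need 0.5 × 37677.1 × 10⁻ᴺ ≤ 0.14 → 10⁻ᴺ ≤ 7.432e-06, so N ≥ 5.13.
N = 5 would give 0.188 m (too coarse); N = 6 gives 0.0188 m ≤ 0.14 m.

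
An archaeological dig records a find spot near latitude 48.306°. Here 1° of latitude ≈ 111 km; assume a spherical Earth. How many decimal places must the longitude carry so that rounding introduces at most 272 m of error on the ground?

At 48.306° one degree of longitude covers 111000 × cos 48.306° ≈ 111000 × 0.6652 ≈ 73831.9 m.
Rounding to N decimal places gives at most 0.5 × 10⁻ᴺ degrees of error, i.e. 0.5 × 10⁻ᴺ × 73831.9 m.
Setting 36915.9 × 10⁻ᴺ ≤ 272 gives 10ᴺ ≥ 135.7, i.e. N ≥ 2.13.
So 3 decimal places suffice (36.9 m); 2 would allow up to 369 m.

3 decimal places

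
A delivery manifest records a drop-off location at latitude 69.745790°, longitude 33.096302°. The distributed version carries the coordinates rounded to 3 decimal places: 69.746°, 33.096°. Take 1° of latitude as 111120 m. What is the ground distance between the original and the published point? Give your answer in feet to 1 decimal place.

85.5 feet

Δlat = 69.745790 − 69.746 = -0.000210°; Δlon = 33.096302 − 33.096 = +0.000302°.
North–south shift: -0.000210 × 111120 = -23.3352 m.
East–west at this latitude: 0.000302° × 111120 × cos 69.746° ≈ 0.000302 × 38467.8 = 11.6173 m.
Combined displacement = (23.3352² + 11.6173²)^½ ≈ 26.0671 m.
Converting: 26.0671 m × 3.2808 ft/m ≈ 85.522 ft.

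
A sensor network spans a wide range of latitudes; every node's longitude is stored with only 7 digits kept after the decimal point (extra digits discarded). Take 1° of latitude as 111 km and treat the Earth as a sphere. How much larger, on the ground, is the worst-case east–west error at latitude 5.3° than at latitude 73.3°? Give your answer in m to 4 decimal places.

Truncating at 7 decimal places can drop up to a full unit in the last place, so the longitude may be off by as much as 1e-07°.
At 5.3°: 1e-07° × 111000 × cos 5.3° = 1e-07 × 111000 × 0.9957 ≈ 0.011053 m.
Error at 73.3° = 1e-07° × 111000 × cos 73.3° ≈ 0.0111 × 0.2874 = 0.0031897 m.
So the lower-latitude error exceeds the higher by 0.011053 − 0.0031897 = 0.0078628 m.

0.0079 m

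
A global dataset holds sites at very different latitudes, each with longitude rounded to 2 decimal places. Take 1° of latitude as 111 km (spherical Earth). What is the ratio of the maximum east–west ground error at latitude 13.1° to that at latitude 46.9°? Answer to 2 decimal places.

Rounding to 2 decimal places leaves the longitude within ±0.005° of the true value.
At 13.1°: 0.005° × 111000 × cos 13.1° = 0.005 × 111000 × 0.9740 ≈ 540.56 m.
Error at 46.9° = 0.005° × 111000 × cos 46.9° ≈ 555 × 0.6833 = 379.22 m.
Ratio: 540.56 / 379.22 = cos 13.1° / cos 46.9° ≈ 1.4255.

1.43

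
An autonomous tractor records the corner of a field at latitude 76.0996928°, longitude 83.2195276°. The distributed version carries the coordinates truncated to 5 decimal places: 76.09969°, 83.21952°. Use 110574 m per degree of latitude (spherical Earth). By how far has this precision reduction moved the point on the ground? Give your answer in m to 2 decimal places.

0.37 m

The latitude changed by +0.0000028° and the longitude by +0.0000076°.
North–south shift: 0.0000028 × 110574 = 0.309607 m.
E–W at 76.0997°: 0.0000076° × 110574 × cos 76.0997° = 0.0000076 × 110574 × 0.2402 ≈ 0.201883 m.
Hypotenuse of the two orthogonal shifts: √(0.309607² + 0.201883²) = 0.369612 m.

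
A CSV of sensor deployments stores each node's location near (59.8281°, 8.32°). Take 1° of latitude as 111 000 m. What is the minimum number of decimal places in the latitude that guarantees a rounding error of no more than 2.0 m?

One degree of latitude covers 111000 m.
With N decimal places the half-ulp bound is 0.5·10⁻ᴺ°, or 0.5·10⁻ᴺ × 111000 m on the ground.
Need 0.5 × 111000 × 10⁻ᴺ ≤ 2.0 → 10⁻ᴺ ≤ 3.604e-05, so N ≥ 4.44.
At 4 places the error can reach 5.55 m, but 5 places keeps it to 0.555 m.

5 decimal places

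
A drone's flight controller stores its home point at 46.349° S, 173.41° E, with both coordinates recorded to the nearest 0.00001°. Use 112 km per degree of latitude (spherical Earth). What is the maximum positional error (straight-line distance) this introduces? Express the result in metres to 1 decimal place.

Rounding to 5 decimal places leaves each coordinate within ±5e-06° of the true value.
North–south component: 5e-06° × 112000 = 0.56 m.
Longitude error → 5e-06 × 112000 × cos 46.349° = 5e-06 × 112000 × 0.6903 ≈ 0.386548 m.
Combining orthogonally: (0.56² + 0.386548²)^½ ≈ 0.680455 m.

0.7 metres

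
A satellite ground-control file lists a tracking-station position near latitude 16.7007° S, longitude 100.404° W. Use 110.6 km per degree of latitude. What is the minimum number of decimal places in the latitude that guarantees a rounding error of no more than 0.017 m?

One degree of latitude covers 110600 m.
N decimal places → at most half a unit in the last place, 0.5 × 10⁻ᴺ° = 110600/2 × 10⁻ᴺ m.
Need 0.5 × 110600 × 10⁻ᴺ ≤ 0.017 → 10⁻ᴺ ≤ 3.074e-07, so N ≥ 6.51.
At 6 places the error can reach 0.0553 m, but 7 places keeps it to 0.00553 m.

7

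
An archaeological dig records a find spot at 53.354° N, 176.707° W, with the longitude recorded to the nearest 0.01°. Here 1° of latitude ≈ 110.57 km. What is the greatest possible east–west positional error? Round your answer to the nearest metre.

330 metres

Rounding to 2 decimal places leaves the longitude within ±0.005° of the true value.
One degree of longitude at 53.354° is 110570 × cos 53.354° ≈ 110570 × 0.5969 = 65995.8 m.
Maximum E–W displacement: 0.005 × 65995.8 = 329.979 m.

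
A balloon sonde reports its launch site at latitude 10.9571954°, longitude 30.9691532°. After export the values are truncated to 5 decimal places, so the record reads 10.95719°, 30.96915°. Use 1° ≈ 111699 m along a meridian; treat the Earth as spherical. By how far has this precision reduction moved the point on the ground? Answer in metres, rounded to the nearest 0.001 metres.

0.698 metres

Δlat = 10.9571954 − 10.95719 = +0.0000054°; Δlon = 30.9691532 − 30.96915 = +0.0000032°.
N–S: 0.0000054° × 111699 m/° = 0.603175 m.
East–west at this latitude: 0.0000032° × 111699 × cos 10.9572° ≈ 0.0000032 × 109663 = 0.350921 m.
Combined displacement = (0.603175² + 0.350921²)^½ ≈ 0.697829 m.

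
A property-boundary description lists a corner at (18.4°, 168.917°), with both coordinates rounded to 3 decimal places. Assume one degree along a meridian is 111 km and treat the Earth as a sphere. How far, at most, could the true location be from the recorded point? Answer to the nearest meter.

Rounding to 3 decimal places leaves each coordinate within ±0.0005° of the true value.
N–S: 0.0005° × 111000 m/° = 55.5 m.
E–W at 18.4°: 0.0005° × 111000 × cos 18.4° = 0.0005 × 111000 × 0.9489 ≈ 52.6626 m.
Worst case both components are at the extreme and orthogonal: √(55.5² + 52.6626²) ≈ 76.5088 m.

77 meters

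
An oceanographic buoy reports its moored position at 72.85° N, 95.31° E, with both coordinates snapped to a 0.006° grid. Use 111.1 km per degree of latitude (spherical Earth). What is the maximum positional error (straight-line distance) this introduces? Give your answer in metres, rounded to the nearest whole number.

With a 0.006° grid the true value lies within half a step, ±0.006°/2 = ±0.003°, of the stored one.
Latitude error → 0.003 × 111100 = 333.3 m along the meridian.
E–W at 72.85°: 0.003° × 111100 × cos 72.85° = 0.003 × 111100 × 0.2949 ≈ 98.2816 m.
Combining orthogonally: (333.3² + 98.2816²)^½ ≈ 347.488 m.

347 metres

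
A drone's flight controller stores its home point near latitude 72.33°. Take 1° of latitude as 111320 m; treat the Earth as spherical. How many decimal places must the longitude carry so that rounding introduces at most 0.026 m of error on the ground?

At 72.33° one degree of longitude covers 111320 × cos 72.33° ≈ 111320 × 0.3035 ≈ 33789.4 m.
Rounding to N decimal places gives at most 0.5 × 10⁻ᴺ degrees of error, i.e. 0.5 × 10⁻ᴺ × 33789.4 m.
Setting 16894.7 × 10⁻ᴺ ≤ 0.026 gives 10ᴺ ≥ 6.498e+05, i.e. N ≥ 5.81.
N = 5 would give 0.169 m (too coarse); N = 6 gives 0.0169 m ≤ 0.026 m.

6 decimal places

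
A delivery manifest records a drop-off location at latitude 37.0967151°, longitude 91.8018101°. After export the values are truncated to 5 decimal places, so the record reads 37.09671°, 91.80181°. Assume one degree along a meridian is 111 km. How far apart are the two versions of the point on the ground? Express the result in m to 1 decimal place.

Δlat = 37.0967151 − 37.09671 = +0.0000051°; Δlon = 91.8018101 − 91.80181 = +0.0000001°.
North–south shift: 0.0000051 × 111000 = 0.5661 m.
East–west at this latitude: 0.0000001° × 111000 × cos 37.0967° ≈ 0.0000001 × 88535.7 = 0.00885357 m.
Distance: √(0.5661² + 0.00885357²) ≈ 0.566169 m.

0.6 m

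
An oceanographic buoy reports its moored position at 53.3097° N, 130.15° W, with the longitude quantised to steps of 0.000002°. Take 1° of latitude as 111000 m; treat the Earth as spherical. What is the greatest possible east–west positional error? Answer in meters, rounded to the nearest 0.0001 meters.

With a 0.000002° grid the true value lies within half a step, ±0.000002°/2 = ±1e-06°, of the stored one.
Parallels shrink by cos φ, so at 53.3097° a degree of longitude is 111000 × 0.5975 ≈ 66321.3 m.
Maximum E–W displacement: 1e-06 × 66321.3 = 0.0663213 m.

0.0663 meters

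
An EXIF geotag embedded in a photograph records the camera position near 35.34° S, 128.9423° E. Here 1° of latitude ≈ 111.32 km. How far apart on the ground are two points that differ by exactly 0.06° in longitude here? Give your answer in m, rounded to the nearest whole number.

One degree of longitude here spans 111320 × cos 35.34° = 111320 × 0.8157 ≈ 90807.5 m; 0.06° of that is 5448.45 m.

5448 m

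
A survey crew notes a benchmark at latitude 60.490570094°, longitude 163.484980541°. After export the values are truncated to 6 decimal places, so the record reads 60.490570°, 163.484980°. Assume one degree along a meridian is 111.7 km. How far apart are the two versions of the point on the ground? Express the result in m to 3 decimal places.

The latitude changed by +0.000000094° and the longitude by +0.000000541°.
N–S: 0.000000094° × 111700 m/° = 0.0104998 m.
E–W at 60.4906°: 0.000000541° × 111700 × cos 60.4906° = 0.000000541 × 111700 × 0.4926 ≈ 0.0297657 m.
Combined displacement = (0.0104998² + 0.0297657²)^½ ≈ 0.0315633 m.

0.032 m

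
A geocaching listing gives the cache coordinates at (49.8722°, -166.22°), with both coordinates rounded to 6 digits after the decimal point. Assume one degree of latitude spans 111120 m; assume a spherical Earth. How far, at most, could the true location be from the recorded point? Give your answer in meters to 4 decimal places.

0.0661 meters

Rounding to 6 decimal places leaves each coordinate within ±5e-07° of the true value.
North–south component: 5e-07° × 111120 = 0.05556 m.
Longitude error → 5e-07 × 111120 × cos 49.8722° = 5e-07 × 111120 × 0.6445 ≈ 0.0358081 m.
Worst case both components are at the extreme and orthogonal: √(0.05556² + 0.0358081²) ≈ 0.0660994 m.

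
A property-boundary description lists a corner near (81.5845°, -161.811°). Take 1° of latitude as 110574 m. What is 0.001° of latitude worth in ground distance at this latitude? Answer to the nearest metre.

111 metres

0.001° × 110574 m/° = 110.574 m.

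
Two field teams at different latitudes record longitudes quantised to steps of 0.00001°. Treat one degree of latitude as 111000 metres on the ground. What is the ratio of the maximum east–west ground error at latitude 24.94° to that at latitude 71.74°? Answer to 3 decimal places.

2.894

With a 0.00001° grid the true value lies within half a step, ±0.00001°/2 = ±5e-06°, of the stored one.
Error at 24.94° = 5e-06° × 111000 × cos 24.94° ≈ 0.555 × 0.9067 = 0.50325 m.
At 71.74°: 5e-06° × 111000 × cos 71.74° = 5e-06 × 111000 × 0.3133 ≈ 0.1739 m.
The ratio reduces to cos 24.94° / cos 71.74° = 0.9067/0.3133 ≈ 2.8939.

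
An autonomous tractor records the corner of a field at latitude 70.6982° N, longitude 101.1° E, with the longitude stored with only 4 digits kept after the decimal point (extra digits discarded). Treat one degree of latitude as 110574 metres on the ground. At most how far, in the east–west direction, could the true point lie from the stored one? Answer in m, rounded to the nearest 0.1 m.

3.7 m

Truncating at 4 decimal places can drop up to a full unit in the last place, so the longitude may be off by as much as 0.0001°.
Parallels shrink by cos φ, so at 70.6982° a degree of longitude is 110574 × 0.3305 ≈ 36549.6 m.
Maximum E–W displacement: 0.0001 × 36549.6 = 3.65496 m.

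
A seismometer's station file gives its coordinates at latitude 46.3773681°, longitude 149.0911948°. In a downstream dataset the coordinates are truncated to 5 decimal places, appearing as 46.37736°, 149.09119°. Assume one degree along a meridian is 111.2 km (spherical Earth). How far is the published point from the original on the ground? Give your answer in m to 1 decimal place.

1.0 m

The latitude changed by +0.0000081° and the longitude by +0.0000048°.
N–S: 0.0000081° × 111200 m/° = 0.90072 m.
East–west at this latitude: 0.0000048° × 111200 × cos 46.3774° ≈ 0.0000048 × 76717.5 = 0.368244 m.
Combined displacement = (0.90072² + 0.368244²)^½ ≈ 0.973088 m.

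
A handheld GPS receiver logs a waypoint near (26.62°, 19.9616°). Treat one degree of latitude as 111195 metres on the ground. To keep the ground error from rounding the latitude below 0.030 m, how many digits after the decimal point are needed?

7 decimal places

One degree of latitude covers 111195 m.
Rounding to N decimal places gives at most 0.5 × 10⁻ᴺ degrees of error, i.e. 0.5 × 10⁻ᴺ × 111195 m.
Setting 55597.5 × 10⁻ᴺ ≤ 0.030 gives 10ᴺ ≥ 1.853e+06, i.e. N ≥ 6.27.
N = 6 would give 0.0556 m (too coarse); N = 7 gives 0.00556 m ≤ 0.030 m.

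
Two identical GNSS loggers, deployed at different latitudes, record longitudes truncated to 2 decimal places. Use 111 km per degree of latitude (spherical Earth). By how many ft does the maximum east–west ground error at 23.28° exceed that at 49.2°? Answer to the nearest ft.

Truncating at 2 decimal places can drop up to a full unit in the last place, so the longitude may be off by as much as 0.01°.
At 23.28°: 0.01° × 111000 × cos 23.28° = 0.01 × 111000 × 0.9186 ≈ 1019.6 m.
At 49.2°: 0.01° × 111000 × cos 49.2° = 0.01 × 111000 × 0.6534 ≈ 725.3 m.
So the lower-latitude error exceeds the higher by 1019.6 − 725.3 = 294.33 m.
Converting: 294.332 m × 3.2808 ft/m ≈ 965.66 ft.

966 ft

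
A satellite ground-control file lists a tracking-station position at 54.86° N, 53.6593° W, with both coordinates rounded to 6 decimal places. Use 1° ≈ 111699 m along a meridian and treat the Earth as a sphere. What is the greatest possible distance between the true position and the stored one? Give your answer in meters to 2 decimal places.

Rounding to 6 decimal places leaves each coordinate within ±5e-07° of the true value.
N–S: 5e-07° × 111699 m/° = 0.0558495 m.
Longitude error → 5e-07 × 111699 × cos 54.86° = 5e-07 × 111699 × 0.5756 ≈ 0.0321456 m.
Combining orthogonally: (0.0558495² + 0.0321456²)^½ ≈ 0.06444 m.

0.06 meters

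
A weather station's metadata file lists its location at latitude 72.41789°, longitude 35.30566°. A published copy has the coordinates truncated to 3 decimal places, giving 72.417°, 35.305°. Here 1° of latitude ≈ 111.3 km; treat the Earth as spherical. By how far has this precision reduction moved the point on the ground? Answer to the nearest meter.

The latitude changed by +0.00089° and the longitude by +0.00066°.
North–south shift: 0.00089 × 111300 = 99.057 m.
E–W at 72.417°: 0.00066° × 111300 × cos 72.417° = 0.00066 × 111300 × 0.3021 ≈ 22.1907 m.
Combined displacement = (99.057² + 22.1907²)^½ ≈ 101.512 m.

102 meters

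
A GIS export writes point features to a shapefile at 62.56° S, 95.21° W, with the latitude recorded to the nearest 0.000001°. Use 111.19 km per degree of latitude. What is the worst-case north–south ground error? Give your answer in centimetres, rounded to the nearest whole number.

Rounding to 6 decimal places leaves the latitude within ±5e-07° of the true value.
Along the meridian that is 5e-07° × 111190 m/° = 0.055595 m.
That is 0.055595 m = 5.5595 cm.

6 centimetres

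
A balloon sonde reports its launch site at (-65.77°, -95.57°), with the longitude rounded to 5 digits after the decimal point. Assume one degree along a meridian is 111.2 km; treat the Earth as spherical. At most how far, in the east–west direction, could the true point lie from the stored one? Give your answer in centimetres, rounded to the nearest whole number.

23 centimetres

Rounding to 5 decimal places leaves the longitude within ±5e-06° of the true value.
At latitude 65.77° a degree of longitude spans 111200 m × cos 65.77° = 111200 × 0.4104 ≈ 45636.5 m.
East–west error: 5e-06° × 45636.5 m/° ≈ 0.228183 m.
That is 0.228183 m = 22.818 cm.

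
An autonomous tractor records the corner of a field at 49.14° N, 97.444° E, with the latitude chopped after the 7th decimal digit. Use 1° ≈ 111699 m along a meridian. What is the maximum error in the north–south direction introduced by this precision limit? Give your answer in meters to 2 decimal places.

Truncating at 7 decimal places can drop up to a full unit in the last place, so the latitude may be off by as much as 1e-07°.
So the N–S error is at most 1e-07 × 111699 = 0.0111699 m.

0.01 meters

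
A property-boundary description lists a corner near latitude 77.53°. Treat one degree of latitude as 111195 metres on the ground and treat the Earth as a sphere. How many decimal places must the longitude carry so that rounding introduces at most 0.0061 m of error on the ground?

7 decimal places

At 77.53° one degree of longitude covers 111195 × cos 77.53° ≈ 111195 × 0.2159 ≈ 24010.2 m.
N decimal places → at most half a unit in the last place, 0.5 × 10⁻ᴺ° = 24010.2/2 × 10⁻ᴺ m.
Setting 12005.1 × 10⁻ᴺ ≤ 0.0061 gives 10ᴺ ≥ 1.968e+06, i.e. N ≥ 6.29.
So 7 decimal places suffice (0.0012 m); 6 would allow up to 0.012 m.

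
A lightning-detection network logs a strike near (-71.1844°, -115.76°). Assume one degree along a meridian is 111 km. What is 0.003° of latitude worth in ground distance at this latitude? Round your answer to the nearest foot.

1093 feet

Along a meridian 0.003° is 0.003 × 111000 = 333 m.
Converting: 333 m × 3.2808 ft/m ≈ 1092.5 ft.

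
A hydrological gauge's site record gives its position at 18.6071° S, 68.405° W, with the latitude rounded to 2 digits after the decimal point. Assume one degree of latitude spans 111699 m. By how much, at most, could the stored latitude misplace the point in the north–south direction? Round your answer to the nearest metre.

Rounding to 2 decimal places leaves the latitude within ±0.005° of the true value.
So the N–S error is at most 0.005 × 111699 = 558.495 m.

558 metres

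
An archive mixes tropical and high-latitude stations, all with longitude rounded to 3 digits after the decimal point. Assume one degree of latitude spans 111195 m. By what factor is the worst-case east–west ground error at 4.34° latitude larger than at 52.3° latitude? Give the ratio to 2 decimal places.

1.63

Rounding to 3 decimal places leaves the longitude within ±0.0005° of the true value.
At 4.34°: 0.0005° × 111195 × cos 4.34° = 0.0005 × 111195 × 0.9971 ≈ 55.438 m.
At 52.3°: 0.0005° × 111195 × cos 52.3° = 0.0005 × 111195 × 0.6115 ≈ 33.999 m.
Ratio: 55.438 / 33.999 = cos 4.34° / cos 52.3° ≈ 1.6306.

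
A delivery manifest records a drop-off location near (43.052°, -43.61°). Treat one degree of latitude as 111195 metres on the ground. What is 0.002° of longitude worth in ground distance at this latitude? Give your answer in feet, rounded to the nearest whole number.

533 feet

At 43.052° a degree of longitude is 111195 × cos 43.052° ≈ 81254 m, so 0.002° corresponds to 162.508 m.
In feet: 162.508 m ÷ 0.3048 ≈ 533.16 ft.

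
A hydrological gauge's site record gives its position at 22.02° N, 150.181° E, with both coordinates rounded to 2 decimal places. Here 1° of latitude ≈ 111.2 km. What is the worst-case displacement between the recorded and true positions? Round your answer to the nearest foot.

Rounding to 2 decimal places leaves each coordinate within ±0.005° of the true value.
North–south component: 0.005° × 111200 = 556 m.
E–W at 22.02°: 0.005° × 111200 × cos 22.02° = 0.005 × 111200 × 0.9271 ≈ 515.441 m.
Combining orthogonally: (556² + 515.441²)^½ ≈ 758.166 m.
In feet: 758.166 m ÷ 0.3048 ≈ 2487.4 ft.

2487 feet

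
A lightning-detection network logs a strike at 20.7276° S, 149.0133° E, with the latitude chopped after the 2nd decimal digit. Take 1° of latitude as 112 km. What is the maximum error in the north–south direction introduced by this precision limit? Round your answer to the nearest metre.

Truncating at 2 decimal places can drop up to a full unit in the last place, so the latitude may be off by as much as 0.01°.
North–south distance: 0.01° × 112000 m/° = 1120 m.

1120 metres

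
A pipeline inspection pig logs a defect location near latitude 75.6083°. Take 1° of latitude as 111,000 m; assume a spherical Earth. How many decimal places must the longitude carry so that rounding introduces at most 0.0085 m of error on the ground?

At 75.6083° one degree of longitude covers 111000 × cos 75.6083° ≈ 111000 × 0.2485 ≈ 27589 m.
N decimal places → at most half a unit in the last place, 0.5 × 10⁻ᴺ° = 27589/2 × 10⁻ᴺ m.
Need 0.5 × 27589 × 10⁻ᴺ ≤ 0.0085 → 10⁻ᴺ ≤ 6.162e-07, so N ≥ 6.21.
So 7 decimal places suffice (0.00138 m); 6 would allow up to 0.0138 m.

7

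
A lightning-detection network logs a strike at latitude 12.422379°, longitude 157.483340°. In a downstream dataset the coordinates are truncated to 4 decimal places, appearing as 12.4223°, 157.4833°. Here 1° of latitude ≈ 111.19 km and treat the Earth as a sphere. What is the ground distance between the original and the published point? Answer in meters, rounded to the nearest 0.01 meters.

9.80 meters

The latitude changed by +0.000079° and the longitude by +0.000040°.
N–S: 0.000079° × 111190 m/° = 8.78401 m.
E–W at 12.4223°: 0.000040° × 111190 × cos 12.4223° = 0.000040 × 111190 × 0.9766 ≈ 4.34348 m.
Combined displacement = (8.78401² + 4.34348²)^½ ≈ 9.79921 m.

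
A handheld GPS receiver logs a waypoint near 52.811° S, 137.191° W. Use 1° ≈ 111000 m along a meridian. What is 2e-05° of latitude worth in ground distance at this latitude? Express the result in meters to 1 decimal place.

2.2 meters

Along a meridian 2e-05° is 2e-05 × 111000 = 2.22 m.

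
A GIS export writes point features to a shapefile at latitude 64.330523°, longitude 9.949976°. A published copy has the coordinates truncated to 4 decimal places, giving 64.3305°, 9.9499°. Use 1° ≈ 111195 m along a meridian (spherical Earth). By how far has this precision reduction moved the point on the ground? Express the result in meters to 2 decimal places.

4.47 meters

Δlat = 64.330523 − 64.3305 = +0.000023°; Δlon = 9.949976 − 9.9499 = +0.000076°.
N–S: 0.000023° × 111195 m/° = 2.55748 m.
E–W at 64.3305°: 0.000076° × 111195 × cos 64.3305° = 0.000076 × 111195 × 0.4332 ≈ 3.66072 m.
Distance: √(2.55748² + 3.66072²) ≈ 4.4656 m.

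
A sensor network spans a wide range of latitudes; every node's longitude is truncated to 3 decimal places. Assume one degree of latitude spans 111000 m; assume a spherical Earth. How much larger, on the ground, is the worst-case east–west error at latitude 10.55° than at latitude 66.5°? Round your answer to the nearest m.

Truncating at 3 decimal places can drop up to a full unit in the last place, so the longitude may be off by as much as 0.001°.
Error at 10.55° = 0.001° × 111000 × cos 10.55° ≈ 111 × 0.9831 = 109.12 m.
At 66.5°: 0.001° × 111000 × cos 66.5° = 0.001 × 111000 × 0.3987 ≈ 44.261 m.
So the lower-latitude error exceeds the higher by 109.12 − 44.261 = 64.862 m.

65 m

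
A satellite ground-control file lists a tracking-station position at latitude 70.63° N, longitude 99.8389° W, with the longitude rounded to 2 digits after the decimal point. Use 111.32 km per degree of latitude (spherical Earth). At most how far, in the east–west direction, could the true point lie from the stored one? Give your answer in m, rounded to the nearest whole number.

Rounding to 2 decimal places leaves the longitude within ±0.005° of the true value.
One degree of longitude at 70.63° is 111320 × cos 70.63° ≈ 111320 × 0.3317 = 36921.2 m.
So at most 0.005° × 36921.2 ≈ 184.606 m east–west.

185 m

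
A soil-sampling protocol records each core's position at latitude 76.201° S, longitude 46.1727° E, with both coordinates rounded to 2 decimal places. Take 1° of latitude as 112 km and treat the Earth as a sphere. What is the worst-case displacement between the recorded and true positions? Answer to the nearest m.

576 m

Rounding to 2 decimal places leaves each coordinate within ±0.005° of the true value.
N–S: 0.005° × 112000 m/° = 560 m.
E–W at 76.201°: 0.005° × 112000 × cos 76.201° = 0.005 × 112000 × 0.2385 ≈ 133.569 m.
Combining orthogonally: (560² + 133.569²)^½ ≈ 575.709 m.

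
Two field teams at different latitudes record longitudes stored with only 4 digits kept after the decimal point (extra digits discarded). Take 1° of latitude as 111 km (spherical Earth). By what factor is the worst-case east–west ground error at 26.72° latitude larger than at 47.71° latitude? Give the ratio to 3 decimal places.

1.327

Truncating at 4 decimal places can drop up to a full unit in the last place, so the longitude may be off by as much as 0.0001°.
Error at 26.72° = 0.0001° × 111000 × cos 26.72° ≈ 11.1 × 0.8932 = 9.9147 m.
At 47.71°: 0.0001° × 111000 × cos 47.71° = 0.0001 × 111000 × 0.6729 ≈ 7.469 m.
The ratio reduces to cos 26.72° / cos 47.71° = 0.8932/0.6729 ≈ 1.3274.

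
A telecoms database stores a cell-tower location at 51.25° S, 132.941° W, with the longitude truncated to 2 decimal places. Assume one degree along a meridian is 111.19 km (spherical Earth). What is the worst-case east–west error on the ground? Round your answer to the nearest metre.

Truncating at 2 decimal places can drop up to a full unit in the last place, so the longitude may be off by as much as 0.01°.
One degree of longitude at 51.25° is 111190 × cos 51.25° ≈ 111190 × 0.6259 = 69596.4 m.
East–west error: 0.01° × 69596.4 m/° ≈ 695.964 m.

696 metres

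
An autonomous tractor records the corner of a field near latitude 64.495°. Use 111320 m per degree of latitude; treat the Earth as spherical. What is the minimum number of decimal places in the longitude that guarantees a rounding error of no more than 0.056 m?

At 64.495° one degree of longitude covers 111320 × cos 64.495° ≈ 111320 × 0.4306 ≈ 47933.3 m.
With N decimal places the half-ulp bound is 0.5·10⁻ᴺ°, or 0.5·10⁻ᴺ × 47933.3 m on the ground.
Setting 23966.6 × 10⁻ᴺ ≤ 0.056 gives 10ᴺ ≥ 4.28e+05, i.e. N ≥ 5.63.
So 6 decimal places suffice (0.024 m); 5 would allow up to 0.24 m.

6 decimal places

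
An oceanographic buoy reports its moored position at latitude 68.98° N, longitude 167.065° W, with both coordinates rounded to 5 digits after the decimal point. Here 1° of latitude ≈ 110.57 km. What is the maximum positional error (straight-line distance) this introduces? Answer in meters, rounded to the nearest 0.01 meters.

0.59 meters

Rounding to 5 decimal places leaves each coordinate within ±5e-06° of the true value.
Latitude error → 5e-06 × 110570 = 0.55285 m along the meridian.
Longitude error → 5e-06 × 110570 × cos 68.98° = 5e-06 × 110570 × 0.3587 ≈ 0.198304 m.
Combining orthogonally: (0.55285² + 0.198304²)^½ ≈ 0.587339 m.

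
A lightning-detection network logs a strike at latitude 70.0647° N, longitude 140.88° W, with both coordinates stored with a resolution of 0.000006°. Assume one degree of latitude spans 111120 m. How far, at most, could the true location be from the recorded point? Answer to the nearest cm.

With a 0.000006° grid the true value lies within half a step, ±0.000006°/2 = ±3e-06°, of the stored one.
North–south component: 3e-06° × 111120 = 0.33336 m.
Longitude error → 3e-06 × 111120 × cos 70.0647° = 3e-06 × 111120 × 0.3410 ≈ 0.113662 m.
The two errors are perpendicular, so the maximum displacement is √(0.33336² + 0.113662²) ≈ 0.352204 m.
That is 0.352204 m = 35.22 cm.

35 cm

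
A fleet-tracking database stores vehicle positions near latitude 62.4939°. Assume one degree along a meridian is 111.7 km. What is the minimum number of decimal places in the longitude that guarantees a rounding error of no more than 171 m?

At 62.4939° one degree of longitude covers 111700 × cos 62.4939° ≈ 111700 × 0.4618 ≈ 51587.9 m.
N decimal places → at most half a unit in the last place, 0.5 × 10⁻ᴺ° = 51587.9/2 × 10⁻ᴺ m.
Setting 25793.9 × 10⁻ᴺ ≤ 171 gives 10ᴺ ≥ 150.8, i.e. N ≥ 2.18.
N = 2 would give 258 m (too coarse); N = 3 gives 25.8 m ≤ 171 m.

3 decimal places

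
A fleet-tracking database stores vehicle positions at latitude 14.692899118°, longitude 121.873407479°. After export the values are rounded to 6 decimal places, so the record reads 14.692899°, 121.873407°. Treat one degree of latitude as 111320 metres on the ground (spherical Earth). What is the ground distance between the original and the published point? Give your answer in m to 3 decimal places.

0.053 m

The latitude changed by +0.000000118° and the longitude by +0.000000479°.
North–south shift: 0.000000118 × 111320 = 0.0131358 m.
East–west at this latitude: 0.000000479° × 111320 × cos 14.6929° ≈ 0.000000479 × 107680 = 0.0515786 m.
Distance: √(0.0131358² + 0.0515786²) ≈ 0.053225 m.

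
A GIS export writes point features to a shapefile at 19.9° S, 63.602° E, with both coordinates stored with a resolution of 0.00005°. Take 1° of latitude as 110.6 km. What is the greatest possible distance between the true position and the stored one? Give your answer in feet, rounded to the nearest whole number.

12 feet

With a 0.00005° grid the true value lies within half a step, ±0.00005°/2 = ±2.5e-05°, of the stored one.
North–south component: 2.5e-05° × 110600 = 2.765 m.
East–west component at 19.9°: 2.5e-05° × 110600 × cos 19.9° ≈ 2.5e-05 × 103996 ≈ 2.5999 m.
The two errors are perpendicular, so the maximum displacement is √(2.765² + 2.5999²) ≈ 3.79535 m.
In feet: 3.79535 m ÷ 0.3048 ≈ 12.452 ft.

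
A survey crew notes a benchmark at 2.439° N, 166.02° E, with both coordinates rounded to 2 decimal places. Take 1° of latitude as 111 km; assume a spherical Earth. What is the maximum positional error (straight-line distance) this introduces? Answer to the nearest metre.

Rounding to 2 decimal places leaves each coordinate within ±0.005° of the true value.
N–S: 0.005° × 111000 m/° = 555 m.
Longitude error → 0.005 × 111000 × cos 2.439° = 0.005 × 111000 × 0.9991 ≈ 554.497 m.
Combining orthogonally: (555² + 554.497²)^½ ≈ 784.533 m.

785 metres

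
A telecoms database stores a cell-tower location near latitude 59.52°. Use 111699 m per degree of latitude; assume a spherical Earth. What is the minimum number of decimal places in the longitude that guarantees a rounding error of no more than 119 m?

At 59.52° one degree of longitude covers 111699 × cos 59.52° ≈ 111699 × 0.5072 ≈ 56657.9 m.
Rounding to N decimal places gives at most 0.5 × 10⁻ᴺ degrees of error, i.e. 0.5 × 10⁻ᴺ × 56657.9 m.
Need 0.5 × 56657.9 × 10⁻ᴺ ≤ 119 → 10⁻ᴺ ≤ 4.201e-03, so N ≥ 2.38.
So 3 decimal places suffice (28.3 m); 2 would allow up to 283 m.

3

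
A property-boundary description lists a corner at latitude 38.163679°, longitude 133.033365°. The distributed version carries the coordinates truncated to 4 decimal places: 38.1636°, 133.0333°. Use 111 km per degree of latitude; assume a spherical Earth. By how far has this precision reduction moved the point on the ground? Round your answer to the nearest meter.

Δlat = 38.163679 − 38.1636 = +0.000079°; Δlon = 133.033365 − 133.0333 = +0.000065°.
North–south shift: 0.000079 × 111000 = 8.769 m.
E–W at 38.1636°: 0.000065° × 111000 × cos 38.1636° = 0.000065 × 111000 × 0.7862 ≈ 5.67279 m.
Distance: √(8.769² + 5.67279²) ≈ 10.4439 m.

10 meters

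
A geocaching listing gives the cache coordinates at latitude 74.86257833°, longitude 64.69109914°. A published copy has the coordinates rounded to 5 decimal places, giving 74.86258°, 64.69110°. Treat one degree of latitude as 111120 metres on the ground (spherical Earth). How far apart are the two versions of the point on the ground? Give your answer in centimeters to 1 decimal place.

18.7 centimeters

Δlat = 74.86257833 − 74.86258 = -0.00000167°; Δlon = 64.69109914 − 64.69110 = -0.00000086°.
North–south shift: -0.00000167 × 111120 = -0.18557 m.
East–west at this latitude: -0.00000086° × 111120 × cos 74.8626° ≈ -0.00000086 × 29017.3 = -0.0249549 m.
Combined displacement = (0.18557² + 0.0249549²)^½ ≈ 0.187241 m.
That is 0.187241 m = 18.724 cm.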